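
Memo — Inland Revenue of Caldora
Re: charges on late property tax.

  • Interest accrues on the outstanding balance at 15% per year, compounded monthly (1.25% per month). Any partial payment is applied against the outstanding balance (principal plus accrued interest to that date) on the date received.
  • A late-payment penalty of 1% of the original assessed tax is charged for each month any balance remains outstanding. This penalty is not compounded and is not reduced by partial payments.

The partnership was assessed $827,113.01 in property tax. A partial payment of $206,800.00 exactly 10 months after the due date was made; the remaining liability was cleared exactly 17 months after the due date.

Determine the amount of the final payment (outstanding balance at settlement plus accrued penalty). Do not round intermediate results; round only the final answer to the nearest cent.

$936,620.18

Balance at month 10: $827,113.0100 × (1 + 0.0125)^10 = $936,515.9341…
After $206,800.00 payment: $936,515.9341… − $206,800.00 = $729,715.9341…
Balance at month 17: $729,715.9341… × (1 + 0.0125)^7 = $796,010.9699…
Penalty: 17 × 1% × $827,113.01 = $140,609.21…
Final settlement = outstanding balance + penalty = $796,010.9699… + $140,609.21… = $936,620.18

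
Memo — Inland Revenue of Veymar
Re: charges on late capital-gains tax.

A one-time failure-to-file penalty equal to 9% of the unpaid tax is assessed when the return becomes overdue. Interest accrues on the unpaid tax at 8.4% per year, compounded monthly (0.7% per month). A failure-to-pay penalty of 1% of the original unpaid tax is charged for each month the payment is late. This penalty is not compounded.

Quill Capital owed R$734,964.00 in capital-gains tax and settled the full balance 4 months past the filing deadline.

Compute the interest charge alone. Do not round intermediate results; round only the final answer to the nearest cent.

R$20,796.08

Interest: R$734,964.00 × ((1 + 0.007)^4 − 1) = R$734,964.00 × 0.0282954… = R$20,796.0816…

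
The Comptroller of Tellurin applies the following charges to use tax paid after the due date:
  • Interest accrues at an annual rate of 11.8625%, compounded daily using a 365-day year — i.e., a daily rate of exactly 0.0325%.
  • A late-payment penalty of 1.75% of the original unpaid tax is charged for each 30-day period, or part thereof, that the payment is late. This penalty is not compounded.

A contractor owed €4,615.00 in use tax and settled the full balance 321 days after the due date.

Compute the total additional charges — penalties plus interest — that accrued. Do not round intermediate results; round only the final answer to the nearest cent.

€1,395.77

Penalty periods: ⌈321/30⌉ = 11; penalty = 11 × 1.75% × €4,615.00 = €888.39…
Interest: €4,615.00 × ((1 + 0.000325)^321 − 1) = €4,615.00 × 0.10994232… = €507.3838…
Penalties + interest = €888.3875 + €507.3838… = €1,395.77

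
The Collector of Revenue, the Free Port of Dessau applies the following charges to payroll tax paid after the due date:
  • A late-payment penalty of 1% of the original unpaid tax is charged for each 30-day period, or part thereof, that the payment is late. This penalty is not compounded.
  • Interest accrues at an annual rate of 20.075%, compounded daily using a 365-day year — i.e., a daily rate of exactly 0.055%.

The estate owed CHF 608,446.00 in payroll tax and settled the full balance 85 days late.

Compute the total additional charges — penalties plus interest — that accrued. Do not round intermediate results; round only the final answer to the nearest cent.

Penalty periods: ⌈85/30⌉ = 3; penalty = 3 × 1% × CHF 608,446.00 = CHF 18,253.38
Interest: CHF 608,446.00 × ((1 + 0.00055)^85 − 1) = CHF 608,446.00 × 0.04784654… = CHF 29,112.0388…
Penalties + interest = CHF 18,253.3800 + CHF 29,112.0388… = CHF 47,365.42

CHF 47,365.42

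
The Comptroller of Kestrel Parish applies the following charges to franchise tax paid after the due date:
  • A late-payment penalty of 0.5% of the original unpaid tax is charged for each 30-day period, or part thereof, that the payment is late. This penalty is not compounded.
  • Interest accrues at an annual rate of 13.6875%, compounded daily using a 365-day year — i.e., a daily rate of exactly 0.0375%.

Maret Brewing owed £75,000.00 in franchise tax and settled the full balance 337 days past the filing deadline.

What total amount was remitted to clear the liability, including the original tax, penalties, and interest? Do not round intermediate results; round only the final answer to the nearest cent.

£89,601.05

Penalty periods: ⌈337/30⌉ = 12; penalty = 12 × 0.5% × £75,000.00 = £4,500.00
Interest: £75,000.00 × ((1 + 0.000375)^337 − 1) = £75,000.00 × 0.13468072… = £10,101.0543…
Total = £75,000.00 + £4,500.0000 + £10,101.0543… = £89,601.05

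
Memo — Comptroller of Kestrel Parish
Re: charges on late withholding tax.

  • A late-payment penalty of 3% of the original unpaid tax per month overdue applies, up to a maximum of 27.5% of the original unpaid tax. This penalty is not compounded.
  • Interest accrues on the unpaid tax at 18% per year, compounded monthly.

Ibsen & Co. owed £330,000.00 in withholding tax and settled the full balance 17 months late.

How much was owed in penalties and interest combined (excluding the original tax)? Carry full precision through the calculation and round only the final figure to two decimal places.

£185,796.71

Penalty (uncapped): 17 × 3% × £330,000.00 = £168,300.00; cap = 27.5% × £330,000.00 = £90,750.00 → penalty = £90,750.00
Interest (18%/yr ÷ 12 = 1.5%/month): £330,000.00 × ((1 + 0.015)^17 − 1) = £95,046.7092…
Penalties + interest = £90,750.0000 + £95,046.7092… = £185,796.71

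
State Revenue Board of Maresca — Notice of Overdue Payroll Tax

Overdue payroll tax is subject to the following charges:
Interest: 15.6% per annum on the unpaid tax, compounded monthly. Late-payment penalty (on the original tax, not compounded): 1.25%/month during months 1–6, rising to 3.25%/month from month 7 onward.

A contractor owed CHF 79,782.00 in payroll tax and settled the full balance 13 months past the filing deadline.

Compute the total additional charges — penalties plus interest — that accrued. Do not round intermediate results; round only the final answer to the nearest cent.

Penalty, months 1–6: 6 × 1.25% × CHF 79,782.00 = CHF 5,983.65
Penalty, months 7–13: 7 × 3.25% × CHF 79,782.00 = CHF 18,150.41…
Interest (15.6%/yr ÷ 12 = 1.3%/month): CHF 79,782.00 × ((1 + 0.013)^13 − 1) = CHF 14,586.6427…
Penalties + interest = CHF 24,134.0550 + CHF 14,586.6427… = CHF 38,720.70

CHF 38,720.70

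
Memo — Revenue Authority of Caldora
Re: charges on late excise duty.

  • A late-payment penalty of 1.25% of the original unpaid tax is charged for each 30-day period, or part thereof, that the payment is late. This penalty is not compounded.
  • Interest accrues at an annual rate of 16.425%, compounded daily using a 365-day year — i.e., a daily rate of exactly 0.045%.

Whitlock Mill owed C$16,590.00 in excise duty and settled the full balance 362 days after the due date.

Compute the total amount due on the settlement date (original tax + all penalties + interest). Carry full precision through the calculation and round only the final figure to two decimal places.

Penalty periods: ⌈362/30⌉ = 13; penalty = 13 × 1.25% × C$16,590.00 = C$2,695.88…
Interest: C$16,590.00 × ((1 + 0.00045)^362 − 1) = C$16,590.00 × 0.17687587… = C$2,934.3707…
Total = C$16,590.00 + C$2,695.8750 + C$2,934.3707… = C$22,220.25

C$22,220.25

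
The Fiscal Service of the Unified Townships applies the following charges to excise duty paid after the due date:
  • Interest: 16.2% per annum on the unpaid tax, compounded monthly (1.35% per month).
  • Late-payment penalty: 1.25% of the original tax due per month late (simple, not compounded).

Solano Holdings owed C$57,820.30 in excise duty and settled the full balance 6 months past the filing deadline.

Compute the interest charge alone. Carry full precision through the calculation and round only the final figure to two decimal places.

Interest: C$57,820.30 × ((1 + 0.0135)^6 − 1) = C$57,820.30 × 0.0837835… = C$4,844.3847…

C$4,844.38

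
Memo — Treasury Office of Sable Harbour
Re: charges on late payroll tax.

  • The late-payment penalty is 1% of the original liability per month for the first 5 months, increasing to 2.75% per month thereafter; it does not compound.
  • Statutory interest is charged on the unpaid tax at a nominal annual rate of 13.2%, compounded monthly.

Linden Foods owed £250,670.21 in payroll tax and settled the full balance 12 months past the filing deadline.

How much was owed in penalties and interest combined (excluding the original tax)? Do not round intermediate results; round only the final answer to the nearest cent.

£95,953.10

Penalty, months 1–5: 5 × 1% × £250,670.21 = £12,533.51…
Penalty, months 6–12: 7 × 2.75% × £250,670.21 = £48,254.02…
Interest (13.2%/yr ÷ 12 = 1.1%/month): £250,670.21 × ((1 + 0.011)^12 − 1) = £35,165.5703…
Penalties + interest = £60,787.5259… + £35,165.5703… = £95,953.10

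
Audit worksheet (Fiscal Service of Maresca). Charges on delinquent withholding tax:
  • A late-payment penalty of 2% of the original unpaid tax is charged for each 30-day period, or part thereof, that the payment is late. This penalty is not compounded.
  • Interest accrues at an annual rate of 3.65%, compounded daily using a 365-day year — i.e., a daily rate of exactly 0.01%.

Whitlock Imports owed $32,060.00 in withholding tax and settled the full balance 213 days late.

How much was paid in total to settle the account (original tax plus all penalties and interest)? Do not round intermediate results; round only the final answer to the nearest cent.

$37,879.77

Penalty periods: ⌈213/30⌉ = 8; penalty = 8 × 2% × $32,060.00 = $5,129.60
Interest: $32,060.00 × ((1 + 0.0001)^213 − 1) = $32,060.00 × 0.02152738… = $690.1677…
Total = $32,060.00 + $5,129.6000 + $690.1677… = $37,879.77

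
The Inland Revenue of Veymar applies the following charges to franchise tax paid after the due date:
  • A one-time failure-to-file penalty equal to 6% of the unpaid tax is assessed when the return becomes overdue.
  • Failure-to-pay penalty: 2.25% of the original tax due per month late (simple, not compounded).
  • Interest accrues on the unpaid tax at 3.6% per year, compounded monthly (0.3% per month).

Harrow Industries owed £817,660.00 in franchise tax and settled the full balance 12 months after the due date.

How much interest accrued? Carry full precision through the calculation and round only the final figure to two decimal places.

Interest: £817,660.00 × ((1 + 0.003)^12 − 1) = £817,660.00 × 0.0366000… = £29,926.3399…

£29,926.34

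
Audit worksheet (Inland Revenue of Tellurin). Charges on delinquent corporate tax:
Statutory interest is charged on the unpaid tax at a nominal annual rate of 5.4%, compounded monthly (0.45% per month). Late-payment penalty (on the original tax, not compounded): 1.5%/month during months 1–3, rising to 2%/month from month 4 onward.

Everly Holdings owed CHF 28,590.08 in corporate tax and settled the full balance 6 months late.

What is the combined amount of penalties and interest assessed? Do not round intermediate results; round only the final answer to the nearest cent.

CHF 3,782.63

Penalty, months 1–3: 3 × 1.5% × CHF 28,590.08 = CHF 1,286.55…
Penalty, months 4–6: 3 × 2% × CHF 28,590.08 = CHF 1,715.40…
Interest: CHF 28,590.08 × ((1 + 0.0045)^6 − 1) = CHF 28,590.08 × 0.0273056… = CHF 780.6687…
Penalties + interest = CHF 3,001.9584 + CHF 780.6687… = CHF 3,782.63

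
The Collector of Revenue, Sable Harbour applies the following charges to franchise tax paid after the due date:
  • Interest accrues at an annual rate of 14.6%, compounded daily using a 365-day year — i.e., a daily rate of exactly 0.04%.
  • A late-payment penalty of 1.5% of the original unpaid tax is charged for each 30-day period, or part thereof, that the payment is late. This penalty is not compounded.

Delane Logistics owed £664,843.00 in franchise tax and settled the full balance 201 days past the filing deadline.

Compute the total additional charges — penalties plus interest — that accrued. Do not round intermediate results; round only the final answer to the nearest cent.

Penalty periods: ⌈201/30⌉ = 7; penalty = 7 × 1.5% × £664,843.00 = £69,808.52…
Interest: £664,843.00 × ((1 + 0.0004)^201 − 1) = £664,843.00 × 0.08370305… = £55,649.3854…
Penalties + interest = £69,808.5150 + £55,649.3854… = £125,457.90

£125,457.90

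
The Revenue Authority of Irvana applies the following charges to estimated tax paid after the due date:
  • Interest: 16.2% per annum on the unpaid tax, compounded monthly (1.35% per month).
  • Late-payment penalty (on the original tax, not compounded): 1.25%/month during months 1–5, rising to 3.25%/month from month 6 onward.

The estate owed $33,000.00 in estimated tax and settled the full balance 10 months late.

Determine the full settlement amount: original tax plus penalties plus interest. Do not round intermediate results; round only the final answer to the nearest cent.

Penalty, months 1–5: 5 × 1.25% × $33,000.00 = $2,062.50
Penalty, months 6–10: 5 × 3.25% × $33,000.00 = $5,362.50
Interest: $33,000.00 × ((1 + 0.0135)^10 − 1) = $33,000.00 × 0.1435036… = $4,735.6183…
Total = $33,000.00 + $7,425.0000 + $4,735.6183… = $45,160.62

$45,160.62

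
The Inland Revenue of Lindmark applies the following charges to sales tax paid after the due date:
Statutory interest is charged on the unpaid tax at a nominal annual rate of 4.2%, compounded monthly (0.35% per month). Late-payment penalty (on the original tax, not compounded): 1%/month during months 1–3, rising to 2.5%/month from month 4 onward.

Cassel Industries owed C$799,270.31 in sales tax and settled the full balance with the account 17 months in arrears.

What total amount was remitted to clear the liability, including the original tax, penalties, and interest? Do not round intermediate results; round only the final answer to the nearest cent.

Penalty, months 1–3: 3 × 1% × C$799,270.31 = C$23,978.11…
Penalty, months 4–17: 14 × 2.5% × C$799,270.31 = C$279,744.61…
Interest: C$799,270.31 × ((1 + 0.0035)^17 − 1) = C$799,270.31 × 0.0611955… = C$48,911.7586…
Total = C$799,270.31 + C$303,722.7178 + C$48,911.7586… = C$1,151,904.79

C$1,151,904.79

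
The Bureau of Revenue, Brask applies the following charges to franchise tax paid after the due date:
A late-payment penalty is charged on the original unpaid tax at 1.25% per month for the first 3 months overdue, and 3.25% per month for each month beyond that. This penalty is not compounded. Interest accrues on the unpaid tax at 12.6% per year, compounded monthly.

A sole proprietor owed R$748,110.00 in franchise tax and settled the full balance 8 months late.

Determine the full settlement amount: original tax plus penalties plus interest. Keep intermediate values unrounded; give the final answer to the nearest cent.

R$962,931.80

Penalty, months 1–3: 3 × 1.25% × R$748,110.00 = R$28,054.13…
Penalty, months 4–8: 5 × 3.25% × R$748,110.00 = R$121,567.88…
Interest (12.6%/yr ÷ 12 = 1.05%/month): R$748,110.00 × ((1 + 0.0105)^8 − 1) = R$65,199.7952…
Total = R$748,110.00 + R$149,622.0000 + R$65,199.7952… = R$962,931.80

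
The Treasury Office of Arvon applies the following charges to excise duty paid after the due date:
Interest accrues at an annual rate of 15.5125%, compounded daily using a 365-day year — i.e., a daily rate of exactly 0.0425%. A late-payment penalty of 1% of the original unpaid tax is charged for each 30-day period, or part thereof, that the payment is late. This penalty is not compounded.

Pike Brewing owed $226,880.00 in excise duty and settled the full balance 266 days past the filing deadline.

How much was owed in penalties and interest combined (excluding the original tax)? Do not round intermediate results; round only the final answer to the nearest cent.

$47,567.89

Penalty periods: ⌈266/30⌉ = 9; penalty = 9 × 1% × $226,880.00 = $20,419.20
Interest: $226,880.00 × ((1 + 0.000425)^266 − 1) = $226,880.00 × 0.11966103… = $27,148.6935…
Penalties + interest = $20,419.2000 + $27,148.6935… = $47,567.89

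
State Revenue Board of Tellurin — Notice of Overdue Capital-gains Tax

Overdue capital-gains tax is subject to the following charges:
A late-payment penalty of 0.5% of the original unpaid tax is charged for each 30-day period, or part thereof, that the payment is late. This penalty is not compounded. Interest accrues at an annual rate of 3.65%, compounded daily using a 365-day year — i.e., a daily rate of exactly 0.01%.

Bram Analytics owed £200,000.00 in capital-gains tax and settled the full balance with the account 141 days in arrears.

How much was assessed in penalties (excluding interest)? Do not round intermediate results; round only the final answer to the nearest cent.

£5,000.00

Penalty periods: ⌈141/30⌉ = 5; penalty = 5 × 0.5% × £200,000.00 = £5,000.00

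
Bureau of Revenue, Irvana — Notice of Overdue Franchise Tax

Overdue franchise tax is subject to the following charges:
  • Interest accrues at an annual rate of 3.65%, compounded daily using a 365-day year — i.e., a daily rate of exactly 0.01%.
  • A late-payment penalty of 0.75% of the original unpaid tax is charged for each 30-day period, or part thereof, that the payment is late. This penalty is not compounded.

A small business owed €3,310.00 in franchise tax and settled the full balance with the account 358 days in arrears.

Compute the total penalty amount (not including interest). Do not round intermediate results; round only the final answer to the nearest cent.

Penalty periods: ⌈358/30⌉ = 12; penalty = 12 × 0.75% × €3,310.00 = €297.90

€297.90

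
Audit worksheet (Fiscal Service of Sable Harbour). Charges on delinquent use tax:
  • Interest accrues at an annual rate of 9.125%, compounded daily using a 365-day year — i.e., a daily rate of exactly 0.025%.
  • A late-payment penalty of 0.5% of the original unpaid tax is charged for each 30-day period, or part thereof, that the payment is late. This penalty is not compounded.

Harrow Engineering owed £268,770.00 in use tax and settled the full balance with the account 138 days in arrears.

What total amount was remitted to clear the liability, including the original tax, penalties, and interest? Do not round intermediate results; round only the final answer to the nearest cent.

Penalty periods: ⌈138/30⌉ = 5; penalty = 5 × 0.5% × £268,770.00 = £6,719.25
Interest: £268,770.00 × ((1 + 0.00025)^138 − 1) = £268,770.00 × 0.03509757… = £9,433.1726…
Total = £268,770.00 + £6,719.2500 + £9,433.1726… = £284,922.42

£284,922.42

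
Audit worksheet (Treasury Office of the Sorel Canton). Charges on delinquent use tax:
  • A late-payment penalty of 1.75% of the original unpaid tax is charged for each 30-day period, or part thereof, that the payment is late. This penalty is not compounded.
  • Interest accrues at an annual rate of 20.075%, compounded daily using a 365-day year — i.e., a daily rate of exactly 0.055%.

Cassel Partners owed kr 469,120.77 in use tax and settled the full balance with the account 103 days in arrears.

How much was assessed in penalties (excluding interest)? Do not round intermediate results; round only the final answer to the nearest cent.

Penalty periods: ⌈103/30⌉ = 4; penalty = 4 × 1.75% × kr 469,120.77 = kr 32,838.45…

kr 32,838.45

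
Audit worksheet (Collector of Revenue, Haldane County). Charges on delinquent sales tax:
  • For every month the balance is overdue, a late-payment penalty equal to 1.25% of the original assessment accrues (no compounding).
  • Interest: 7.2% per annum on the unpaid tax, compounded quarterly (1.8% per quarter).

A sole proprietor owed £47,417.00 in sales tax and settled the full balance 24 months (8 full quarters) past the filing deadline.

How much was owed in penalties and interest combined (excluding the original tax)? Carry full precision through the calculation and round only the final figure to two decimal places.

£21,499.15

Late-payment penalty = 1.25% × £47,417.00 × 24 mo = £14,225.10
Interest: £47,417.00 × ((1 + 0.018)^8 − 1) = £47,417.00 × 0.1534060… = £7,274.0545…
Penalties + interest = £14,225.1000 + £7,274.0545… = £21,499.15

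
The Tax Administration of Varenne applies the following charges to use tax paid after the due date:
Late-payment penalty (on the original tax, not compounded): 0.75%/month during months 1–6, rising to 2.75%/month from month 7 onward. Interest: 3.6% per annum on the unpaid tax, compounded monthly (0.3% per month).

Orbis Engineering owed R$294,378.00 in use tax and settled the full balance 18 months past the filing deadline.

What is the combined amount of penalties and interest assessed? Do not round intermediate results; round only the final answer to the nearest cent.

Penalty, months 1–6: 6 × 0.75% × R$294,378.00 = R$13,247.01
Penalty, months 7–18: 12 × 2.75% × R$294,378.00 = R$97,144.74
Interest: R$294,378.00 × ((1 + 0.003)^18 − 1) = R$294,378.00 × 0.0553993… = R$16,308.3298…
Penalties + interest = R$110,391.7500 + R$16,308.3298… = R$126,700.08

R$126,700.08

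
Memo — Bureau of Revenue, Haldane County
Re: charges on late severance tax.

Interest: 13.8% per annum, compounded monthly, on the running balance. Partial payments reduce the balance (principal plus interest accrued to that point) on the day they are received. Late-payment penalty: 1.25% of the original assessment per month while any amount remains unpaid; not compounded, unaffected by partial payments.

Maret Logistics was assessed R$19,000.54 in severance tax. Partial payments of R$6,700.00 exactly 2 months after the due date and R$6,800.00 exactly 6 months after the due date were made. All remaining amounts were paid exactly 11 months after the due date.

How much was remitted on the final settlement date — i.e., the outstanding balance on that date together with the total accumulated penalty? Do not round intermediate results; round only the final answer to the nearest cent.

Monthly rate = 13.8% ÷ 12 = 1.15%
Balance at month 2: R$19,000.5400 × (1 + 0.0115)^2 = R$19,440.0652…
After R$6,700.00 payment: R$19,440.0652… − R$6,700.00 = R$12,740.0652…
Balance at month 6: R$12,740.0652… × (1 + 0.0115)^4 = R$13,336.2952…
After R$6,800.00 payment: R$13,336.2952… − R$6,800.00 = R$6,536.2952…
Balance at month 11: R$6,536.2952… × (1 + 0.0115)^5 = R$6,920.8764…
Penalty: 11 × 1.25% × R$19,000.54 = R$2,612.57…
Final settlement = outstanding balance + penalty = R$6,920.8764… + R$2,612.57… = R$9,533.45

R$9,533.45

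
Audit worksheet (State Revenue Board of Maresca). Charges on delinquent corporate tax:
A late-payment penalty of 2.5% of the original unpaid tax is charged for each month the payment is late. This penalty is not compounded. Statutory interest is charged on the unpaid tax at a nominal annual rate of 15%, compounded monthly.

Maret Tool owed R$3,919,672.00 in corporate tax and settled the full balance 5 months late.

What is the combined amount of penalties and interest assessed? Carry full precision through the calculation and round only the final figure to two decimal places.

Late-payment penalty = 2.5% × R$3,919,672.00 × 5 mo = R$489,959.00
Interest (15%/yr ÷ 12 = 1.25%/month): R$3,919,672.00 × ((1 + 0.0125)^5 − 1) = R$251,181.0233…
Penalties + interest = R$489,959.0000 + R$251,181.0233… = R$741,140.02

R$741,140.02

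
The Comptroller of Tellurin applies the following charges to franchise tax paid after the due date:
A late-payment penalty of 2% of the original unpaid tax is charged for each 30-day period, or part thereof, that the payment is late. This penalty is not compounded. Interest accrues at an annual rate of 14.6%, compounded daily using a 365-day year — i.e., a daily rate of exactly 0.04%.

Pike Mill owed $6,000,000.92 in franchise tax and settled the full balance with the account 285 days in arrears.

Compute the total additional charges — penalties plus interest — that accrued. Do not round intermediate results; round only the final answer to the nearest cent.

Penalty periods: ⌈285/30⌉ = 10; penalty = 10 × 2% × $6,000,000.92 = $1,200,000.18…
Interest: $6,000,000.92 × ((1 + 0.0004)^285 − 1) = $6,000,000.92 × 0.12072658… = $724,359.5841…
Penalties + interest = $1,200,000.1840 + $724,359.5841… = $1,924,359.77

$1,924,359.77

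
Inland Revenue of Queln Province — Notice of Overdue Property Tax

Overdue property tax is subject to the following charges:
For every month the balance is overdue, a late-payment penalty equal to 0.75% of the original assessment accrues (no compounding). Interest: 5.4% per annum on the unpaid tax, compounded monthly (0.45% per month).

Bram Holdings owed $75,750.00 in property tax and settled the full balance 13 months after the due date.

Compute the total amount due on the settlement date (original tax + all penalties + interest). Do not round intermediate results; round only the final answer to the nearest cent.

Late-payment penalty: 13 × 0.75% × $75,750.00 = $7,385.63…
Interest: $75,750.00 × ((1 + 0.0045)^13 − 1) = $75,750.00 × 0.0601059… = $4,553.0187…
Total = $75,750.00 + $7,385.6250 + $4,553.0187… = $87,688.64

$87,688.64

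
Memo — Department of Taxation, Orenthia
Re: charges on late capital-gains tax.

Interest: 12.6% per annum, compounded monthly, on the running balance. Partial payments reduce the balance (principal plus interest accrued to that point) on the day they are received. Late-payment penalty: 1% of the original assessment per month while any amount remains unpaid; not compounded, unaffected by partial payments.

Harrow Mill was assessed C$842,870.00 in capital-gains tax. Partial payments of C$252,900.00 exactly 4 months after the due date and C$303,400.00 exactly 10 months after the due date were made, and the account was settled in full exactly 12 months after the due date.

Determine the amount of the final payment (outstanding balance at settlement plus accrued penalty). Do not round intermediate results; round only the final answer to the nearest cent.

Monthly rate = 12.6% ÷ 12 = 1.05%
Balance at month 4: C$842,870.0000 × (1 + 0.0105)^4 = C$878,832.0117…
After C$252,900.00 payment: C$878,832.0117… − C$252,900.00 = C$625,932.0117…
Balance at month 10: C$625,932.0117… × (1 + 0.0105)^6 = C$666,415.4700…
After C$303,400.00 payment: C$666,415.4700… − C$303,400.00 = C$363,015.4700…
Balance at month 12: C$363,015.4700… × (1 + 0.0105)^2 = C$370,678.8173…
Penalty: 12 × 1% × C$842,870.00 = C$101,144.40
Final settlement = outstanding balance + penalty = C$370,678.8173… + C$101,144.40 = C$471,823.22

C$471,823.22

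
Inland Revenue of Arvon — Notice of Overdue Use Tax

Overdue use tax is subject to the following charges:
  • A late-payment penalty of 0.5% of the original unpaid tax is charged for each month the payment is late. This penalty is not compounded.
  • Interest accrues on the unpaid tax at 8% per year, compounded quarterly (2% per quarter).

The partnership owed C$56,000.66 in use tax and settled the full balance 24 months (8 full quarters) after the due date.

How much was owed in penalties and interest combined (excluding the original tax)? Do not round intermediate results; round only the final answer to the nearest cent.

Late-payment penalty = 0.5% × C$56,000.66 × 24 mo = C$6,720.08…
Interest: C$56,000.66 × ((1 + 0.02)^8 − 1) = C$56,000.66 × 0.1716594… = C$9,613.0386…
Penalties + interest = C$6,720.0792 + C$9,613.0386… = C$16,333.12

C$16,333.12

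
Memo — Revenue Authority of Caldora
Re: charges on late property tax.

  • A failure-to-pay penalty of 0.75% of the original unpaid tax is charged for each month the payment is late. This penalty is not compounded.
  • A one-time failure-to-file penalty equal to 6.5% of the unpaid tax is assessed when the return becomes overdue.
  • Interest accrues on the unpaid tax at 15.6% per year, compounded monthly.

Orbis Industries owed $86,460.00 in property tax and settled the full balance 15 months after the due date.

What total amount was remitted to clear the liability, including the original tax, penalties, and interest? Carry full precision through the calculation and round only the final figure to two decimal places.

$120,290.48

Failure-to-file penalty: 6.5% × $86,460.00 = $5,619.90
Failure-to-pay penalty = 0.75% × $86,460.00 × 15 mo = $9,726.75
Interest (15.6%/yr ÷ 12 = 1.3%/month): $86,460.00 × ((1 + 0.013)^15 − 1) = $18,483.8304…
Total = $86,460.00 + $15,346.6500 + $18,483.8304… = $120,290.48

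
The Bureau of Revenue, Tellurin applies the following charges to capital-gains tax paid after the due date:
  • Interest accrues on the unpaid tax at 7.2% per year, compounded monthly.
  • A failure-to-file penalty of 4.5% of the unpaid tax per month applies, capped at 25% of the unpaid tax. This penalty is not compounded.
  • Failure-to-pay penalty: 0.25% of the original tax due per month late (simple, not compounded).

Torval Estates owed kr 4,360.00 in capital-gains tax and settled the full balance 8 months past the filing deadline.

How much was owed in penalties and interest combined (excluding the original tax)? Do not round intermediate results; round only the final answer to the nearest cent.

kr 1,390.93

Failure-to-file: 8 × 4.5% × kr 4,360.00 = kr 1,569.60, capped at 25% × kr 4,360.00 = kr 1,090.00
Failure-to-pay penalty: 8 × 0.25% × kr 4,360.00 = kr 87.20
Interest (7.2%/yr ÷ 12 = 0.6%/month): kr 4,360.00 × ((1 + 0.006)^8 − 1) = kr 213.7280…
Penalties + interest = kr 1,177.2000 + kr 213.7280… = kr 1,390.93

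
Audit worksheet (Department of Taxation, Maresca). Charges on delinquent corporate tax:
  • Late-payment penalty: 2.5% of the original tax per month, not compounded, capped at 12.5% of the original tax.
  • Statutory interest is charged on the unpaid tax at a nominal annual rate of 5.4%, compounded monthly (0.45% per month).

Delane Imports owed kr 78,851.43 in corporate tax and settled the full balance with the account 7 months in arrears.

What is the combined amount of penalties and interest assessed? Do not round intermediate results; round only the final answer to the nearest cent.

kr 12,374.03

Penalty (uncapped): 7 × 2.5% × kr 78,851.43 = kr 13,799.00…; cap = 12.5% × kr 78,851.43 = kr 9,856.43… → penalty = kr 9,856.43…
Interest: kr 78,851.43 × ((1 + 0.0045)^7 − 1) = kr 78,851.43 × 0.0319285… = kr 2,517.6042…
Penalties + interest = kr 9,856.4288… + kr 2,517.6042… = kr 12,374.03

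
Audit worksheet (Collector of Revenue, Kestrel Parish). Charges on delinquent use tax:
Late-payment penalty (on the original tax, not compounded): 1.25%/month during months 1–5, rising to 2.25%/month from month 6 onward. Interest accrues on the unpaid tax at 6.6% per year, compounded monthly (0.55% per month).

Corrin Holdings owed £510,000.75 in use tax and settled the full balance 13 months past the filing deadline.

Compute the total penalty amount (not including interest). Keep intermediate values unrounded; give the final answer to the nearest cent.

Penalty, months 1–5: 5 × 1.25% × £510,000.75 = £31,875.05…
Penalty, months 6–13: 8 × 2.25% × £510,000.75 = £91,800.14…
Total penalty = £31,875.05… + £91,800.14… = £123,675.18

£123,675.18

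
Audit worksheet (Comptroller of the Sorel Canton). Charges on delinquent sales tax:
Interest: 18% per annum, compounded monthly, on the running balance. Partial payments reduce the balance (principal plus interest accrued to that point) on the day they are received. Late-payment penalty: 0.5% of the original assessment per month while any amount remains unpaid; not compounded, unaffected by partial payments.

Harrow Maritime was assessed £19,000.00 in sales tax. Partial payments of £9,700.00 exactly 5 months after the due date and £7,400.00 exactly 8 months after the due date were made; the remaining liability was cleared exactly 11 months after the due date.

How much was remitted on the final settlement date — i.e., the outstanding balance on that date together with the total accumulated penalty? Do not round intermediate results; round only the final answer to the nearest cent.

£5,081.61

Monthly rate = 18% ÷ 12 = 1.5%
Balance at month 5: £19,000.0000 × (1 + 0.015)^5 = £20,468.3961…
After £9,700.00 payment: £20,468.3961… − £9,700.00 = £10,768.3961…
Balance at month 8: £10,768.3961… × (1 + 0.015)^3 = £11,260.2789…
After £7,400.00 payment: £11,260.2789… − £7,400.00 = £3,860.2789…
Balance at month 11: £3,860.2789… × (1 + 0.015)^3 = £4,036.6102…
Penalty: 11 × 0.5% × £19,000.00 = £1,045.00
Final settlement = outstanding balance + penalty = £4,036.6102… + £1,045.00 = £5,081.61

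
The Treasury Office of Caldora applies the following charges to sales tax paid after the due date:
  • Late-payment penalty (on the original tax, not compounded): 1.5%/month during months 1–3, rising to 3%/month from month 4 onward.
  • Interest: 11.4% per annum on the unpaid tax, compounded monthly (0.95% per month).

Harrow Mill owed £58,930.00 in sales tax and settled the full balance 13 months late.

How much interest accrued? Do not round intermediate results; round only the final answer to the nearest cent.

Interest: £58,930.00 × ((1 + 0.0095)^13 − 1) = £58,930.00 × 0.1307906… = £7,707.4921…

£7,707.49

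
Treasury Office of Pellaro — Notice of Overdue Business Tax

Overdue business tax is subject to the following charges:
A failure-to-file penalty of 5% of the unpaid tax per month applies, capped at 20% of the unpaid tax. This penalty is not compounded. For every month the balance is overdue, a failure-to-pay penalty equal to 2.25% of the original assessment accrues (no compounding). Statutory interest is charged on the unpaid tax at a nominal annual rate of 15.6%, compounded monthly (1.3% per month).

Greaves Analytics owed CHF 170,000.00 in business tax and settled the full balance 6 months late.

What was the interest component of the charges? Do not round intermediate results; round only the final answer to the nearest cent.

CHF 13,698.49

Interest: CHF 170,000.00 × ((1 + 0.013)^6 − 1) = CHF 170,000.00 × 0.0805794… = CHF 13,698.4930…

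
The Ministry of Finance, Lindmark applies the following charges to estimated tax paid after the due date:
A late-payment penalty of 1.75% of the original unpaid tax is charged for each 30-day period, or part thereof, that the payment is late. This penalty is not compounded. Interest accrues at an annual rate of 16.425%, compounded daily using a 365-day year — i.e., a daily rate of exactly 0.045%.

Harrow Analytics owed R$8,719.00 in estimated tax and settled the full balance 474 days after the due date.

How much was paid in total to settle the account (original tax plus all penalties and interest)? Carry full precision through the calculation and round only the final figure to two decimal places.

Penalty periods: ⌈474/30⌉ = 16; penalty = 16 × 1.75% × R$8,719.00 = R$2,441.32
Interest: R$8,719.00 × ((1 + 0.00045)^474 − 1) = R$8,719.00 × 0.23769654… = R$2,072.4761…
Total = R$8,719.00 + R$2,441.3200 + R$2,072.4761… = R$13,232.80

R$13,232.80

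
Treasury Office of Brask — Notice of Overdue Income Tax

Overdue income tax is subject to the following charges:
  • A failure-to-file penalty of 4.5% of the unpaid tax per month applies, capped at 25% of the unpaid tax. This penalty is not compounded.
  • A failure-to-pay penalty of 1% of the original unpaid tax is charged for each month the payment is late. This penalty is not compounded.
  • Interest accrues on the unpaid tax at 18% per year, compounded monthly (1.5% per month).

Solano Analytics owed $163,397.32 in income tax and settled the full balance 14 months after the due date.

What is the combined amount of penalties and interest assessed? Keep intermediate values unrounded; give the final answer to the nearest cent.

$101,593.22

Failure-to-file: 14 × 4.5% × $163,397.32 = $102,940.31…, capped at 25% × $163,397.32 = $40,849.33
Failure-to-pay penalty = 1% × $163,397.32 × 14 mo = $22,875.62…
Interest: $163,397.32 × ((1 + 0.015)^14 − 1) = $163,397.32 × 0.2317557… = $37,868.2653…
Penalties + interest = $63,724.9548 + $37,868.2653… = $101,593.22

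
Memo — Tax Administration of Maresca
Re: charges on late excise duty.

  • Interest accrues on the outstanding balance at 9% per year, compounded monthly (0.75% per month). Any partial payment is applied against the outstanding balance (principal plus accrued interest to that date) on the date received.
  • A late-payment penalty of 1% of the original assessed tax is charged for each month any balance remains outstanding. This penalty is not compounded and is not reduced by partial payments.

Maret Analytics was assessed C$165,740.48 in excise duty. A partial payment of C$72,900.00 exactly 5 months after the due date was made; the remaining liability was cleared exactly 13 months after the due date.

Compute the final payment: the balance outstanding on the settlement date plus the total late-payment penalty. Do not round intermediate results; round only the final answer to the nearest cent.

C$126,803.45

Balance at month 5: C$165,740.4800 × (1 + 0.0075)^5 = C$172,049.6789…
After C$72,900.00 payment: C$172,049.6789… − C$72,900.00 = C$99,149.6789…
Balance at month 13: C$99,149.6789… × (1 + 0.0075)^8 = C$105,257.1848…
Penalty: 13 × 1% × C$165,740.48 = C$21,546.26…
Final settlement = outstanding balance + penalty = C$105,257.1848… + C$21,546.26… = C$126,803.45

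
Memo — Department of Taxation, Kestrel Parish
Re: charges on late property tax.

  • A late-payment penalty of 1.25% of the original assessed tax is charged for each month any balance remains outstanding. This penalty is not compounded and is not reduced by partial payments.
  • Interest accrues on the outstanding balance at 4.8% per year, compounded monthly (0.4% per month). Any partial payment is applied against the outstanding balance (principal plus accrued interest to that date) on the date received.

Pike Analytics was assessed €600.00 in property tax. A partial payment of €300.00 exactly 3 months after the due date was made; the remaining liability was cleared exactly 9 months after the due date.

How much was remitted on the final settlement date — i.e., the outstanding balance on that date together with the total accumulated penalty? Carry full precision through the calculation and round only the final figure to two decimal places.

€382.18

Balance at month 3: €600.0000 × (1 + 0.004)^3 = €607.2288…
After €300.00 payment: €607.2288… − €300.00 = €307.2288…
Balance at month 9: €307.2288… × (1 + 0.004)^6 = €314.6765…
Penalty: 9 × 1.25% × €600.00 = €67.50
Final settlement = outstanding balance + penalty = €314.6765… + €67.50 = €382.18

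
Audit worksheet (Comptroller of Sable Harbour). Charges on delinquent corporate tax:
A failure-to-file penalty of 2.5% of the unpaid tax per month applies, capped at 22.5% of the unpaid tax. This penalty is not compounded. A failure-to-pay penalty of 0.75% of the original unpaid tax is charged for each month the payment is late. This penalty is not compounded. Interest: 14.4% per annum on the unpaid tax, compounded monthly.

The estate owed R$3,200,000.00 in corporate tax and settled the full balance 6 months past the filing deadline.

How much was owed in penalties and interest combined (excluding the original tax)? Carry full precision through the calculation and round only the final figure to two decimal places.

Failure-to-file: 6 × 2.5% × R$3,200,000.00 = R$480,000.00 (under the 22.5% cap)
Failure-to-pay penalty = 0.75% × R$3,200,000.00 × 6 mo = R$144,000.00
Interest (14.4%/yr ÷ 12 = 1.2%/month): R$3,200,000.00 × ((1 + 0.012)^6 − 1) = R$237,423.5921…
Penalties + interest = R$624,000.0000 + R$237,423.5921… = R$861,423.59

R$861,423.59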